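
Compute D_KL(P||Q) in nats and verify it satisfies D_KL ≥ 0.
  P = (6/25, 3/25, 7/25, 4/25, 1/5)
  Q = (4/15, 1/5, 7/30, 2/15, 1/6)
0.0301 nats

KL divergence satisfies the Gibbs inequality: D_KL(P||Q) ≥ 0 for all distributions P, Q.

D_KL(P||Q) = Σ p(x) log(p(x)/q(x))
Term by term:
  x=0: 6/25 × log_e[(6/25)/(4/15)] = -0.0253
  x=1: 3/25 × log_e[(3/25)/(1/5)] = -0.0613
  x=2: 7/25 × log_e[(7/25)/(7/30)] = 0.0511
  x=3: 4/25 × log_e[(4/25)/(2/15)] = 0.0292
  x=4: 1/5 × log_e[(1/5)/(1/6)] = 0.0365
D_KL(P||Q) = 0.0301 nats

D_KL(P||Q) = 0.0301 ≥ 0 ✓

This non-negativity is a fundamental property: relative entropy cannot be negative because it measures how different Q is from P.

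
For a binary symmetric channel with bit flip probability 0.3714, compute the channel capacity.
0.0483 bits

For a binary symmetric channel (BSC) with error probability p:
Capacity C = 1 - H(p) bits per symbol

where H(p) = -p log₂(p) - (1-p) log₂(1-p) is the binary entropy function.

H(0.3714) = 0.9517 bits
C = 1 - 0.9517 = 0.0483 bits per symbol

This means we can reliably transmit up to 0.0483 bits of information per channel use.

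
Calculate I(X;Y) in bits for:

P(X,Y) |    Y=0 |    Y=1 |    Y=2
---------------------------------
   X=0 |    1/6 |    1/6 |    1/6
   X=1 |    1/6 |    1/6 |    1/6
0.0000 bits

Mutual information: I(X;Y) = H(X) + H(Y) - H(X,Y)

Marginals:
P(X) = (1/2, 1/2), H(X) = 1.0000 bits
P(Y) = (1/3, 1/3, 1/3), H(Y) = 1.5850 bits

Joint entropy: H(X,Y) = 2.5850 bits

I(X;Y) = 1.0000 + 1.5850 - 2.5850 = 0.0000 bits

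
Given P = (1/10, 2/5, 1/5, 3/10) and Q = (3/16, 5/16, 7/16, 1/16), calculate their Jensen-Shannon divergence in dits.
0.0323 dits

Jensen-Shannon divergence is:
JSD(P||Q) = 0.5 × D_KL(P||M) + 0.5 × D_KL(Q||M)
where M = 0.5 × (P + Q) is the mixture distribution.

M = 0.5 × (1/10, 2/5, 1/5, 3/10) + 0.5 × (3/16, 5/16, 7/16, 1/16) = (0.14375, 0.35625, 0.31875, 0.18125)

D_KL(P||M) = 0.0295 dits
D_KL(Q||M) = 0.0351 dits

JSD(P||Q) = 0.5 × 0.0295 + 0.5 × 0.0351 = 0.0323 dits

Unlike KL divergence, JSD is symmetric and bounded: 0 ≤ JSD ≤ log(2).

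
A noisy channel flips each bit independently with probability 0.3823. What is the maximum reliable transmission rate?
0.0403 bits

For a binary symmetric channel (BSC) with error probability p:
Capacity C = 1 - H(p) bits per symbol

where H(p) = -p log₂(p) - (1-p) log₂(1-p) is the binary entropy function.

H(0.3823) = 0.9597 bits
C = 1 - 0.9597 = 0.0403 bits per symbol

This means we can reliably transmit up to 0.0403 bits of information per channel use.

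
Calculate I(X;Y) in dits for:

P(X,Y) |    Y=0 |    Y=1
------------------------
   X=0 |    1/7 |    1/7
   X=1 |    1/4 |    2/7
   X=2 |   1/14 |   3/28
0.0010 dits

Mutual information: I(X;Y) = H(X) + H(Y) - H(X,Y)

Marginals:
P(X) = (2/7, 15/28, 5/28), H(X) = 0.4343 dits
P(Y) = (13/28, 15/28), H(Y) = 0.2999 dits

Joint entropy: H(X,Y) = 0.7332 dits

I(X;Y) = 0.4343 + 0.2999 - 0.7332 = 0.0010 dits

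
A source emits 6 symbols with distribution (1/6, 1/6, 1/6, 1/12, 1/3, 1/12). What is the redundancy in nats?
0.1155 nats

Redundancy measures how far a source is from maximum entropy:
R = H_max - H(X)

Maximum entropy for 6 symbols: H_max = log_e(6) = 1.7918 nats
Actual entropy: H(X) = 1.6762 nats
Redundancy: R = 1.7918 - 1.6762 = 0.1155 nats

This redundancy represents potential for compression: the source could be compressed by 0.1155 nats per symbol.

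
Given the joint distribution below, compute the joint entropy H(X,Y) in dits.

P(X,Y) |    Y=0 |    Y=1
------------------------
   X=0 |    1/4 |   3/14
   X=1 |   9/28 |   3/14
0.5957 dits

Joint entropy is H(X,Y) = -Σ_{x,y} p(x,y) log p(x,y).

Summing over all non-zero entries:
H(X,Y) = -[1/4·log_10(1/4) + 3/14·log_10(3/14) + 9/28·log_10(9/28) + 3/14·log_10(3/14)]
H(X,Y) = 0.5957 dits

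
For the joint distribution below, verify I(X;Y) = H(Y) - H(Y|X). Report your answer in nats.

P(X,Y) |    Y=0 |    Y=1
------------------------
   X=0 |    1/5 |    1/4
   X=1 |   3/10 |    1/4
I(X;Y) = 0.0051 nats

Mutual information has multiple equivalent forms:
- I(X;Y) = H(X) - H(X|Y)
- I(X;Y) = H(Y) - H(Y|X)
- I(X;Y) = H(X) + H(Y) - H(X,Y)

Computing all quantities:
H(X) = 0.6881, H(Y) = 0.6931, H(X,Y) = 1.3762
H(X|Y) = 0.6831, H(Y|X) = 0.6881

Verification:
H(X) - H(X|Y) = 0.6881 - 0.6831 = 0.0051
H(Y) - H(Y|X) = 0.6931 - 0.6881 = 0.0051
H(X) + H(Y) - H(X,Y) = 0.6881 + 0.6931 - 1.3762 = 0.0051

All forms give I(X;Y) = 0.0051 nats. ✓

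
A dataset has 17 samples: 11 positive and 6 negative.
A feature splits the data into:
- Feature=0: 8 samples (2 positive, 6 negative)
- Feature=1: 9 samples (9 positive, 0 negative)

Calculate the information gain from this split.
0.5549 bits

Information Gain = H(Y) - H(Y|Feature)

Before split:
P(positive) = 11/17 = 0.6471
H(Y) = 0.9367 bits

After split:
Feature=0: H = 0.8113 bits (weight = 8/17)
Feature=1: H = 0.0000 bits (weight = 9/17)
H(Y|Feature) = (8/17)×0.8113 + (9/17)×0.0000 = 0.3818 bits

Information Gain = 0.9367 - 0.3818 = 0.5549 bits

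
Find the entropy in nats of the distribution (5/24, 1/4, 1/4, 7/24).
1.3793 nats

Shannon entropy is H(X) = -Σ p(x) log p(x).

For P = (5/24, 1/4, 1/4, 7/24):
H = -5/24 × log_e(5/24) -1/4 × log_e(1/4) -1/4 × log_e(1/4) -7/24 × log_e(7/24)
H = 1.3793 nats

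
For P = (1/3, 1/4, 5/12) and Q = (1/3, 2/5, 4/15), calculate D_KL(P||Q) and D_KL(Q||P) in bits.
D_KL(P||Q) = 0.0988, D_KL(Q||P) = 0.0995

KL divergence is not symmetric: D_KL(P||Q) ≠ D_KL(Q||P) in general.

D_KL(P||Q) = 0.0988 bits
D_KL(Q||P) = 0.0995 bits

No, they are not equal!

This asymmetry is why KL divergence is not a true distance metric.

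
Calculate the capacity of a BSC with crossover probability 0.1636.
0.3571 bits

For a binary symmetric channel (BSC) with error probability p:
Capacity C = 1 - H(p) bits per symbol

where H(p) = -p log₂(p) - (1-p) log₂(1-p) is the binary entropy function.

H(0.1636) = 0.6429 bits
C = 1 - 0.6429 = 0.3571 bits per symbol

This means we can reliably transmit up to 0.3571 bits of information per channel use.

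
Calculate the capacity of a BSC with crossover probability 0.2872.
0.1349 bits

For a binary symmetric channel (BSC) with error probability p:
Capacity C = 1 - H(p) bits per symbol

where H(p) = -p log₂(p) - (1-p) log₂(1-p) is the binary entropy function.

H(0.2872) = 0.8651 bits
C = 1 - 0.8651 = 0.1349 bits per symbol

This means we can reliably transmit up to 0.1349 bits of information per channel use.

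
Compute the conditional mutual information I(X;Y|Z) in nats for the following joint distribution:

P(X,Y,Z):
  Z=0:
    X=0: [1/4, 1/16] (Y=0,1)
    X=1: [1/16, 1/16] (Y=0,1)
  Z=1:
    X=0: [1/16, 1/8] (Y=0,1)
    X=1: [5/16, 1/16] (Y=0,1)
0.0885 nats

Conditional mutual information: I(X;Y|Z) = H(X|Z) + H(Y|Z) - H(X,Y|Z)

H(Z) = 0.6853
H(X,Z) = 1.3051 → H(X|Z) = 0.6198
H(Y,Z) = 1.3051 → H(Y|Z) = 0.6198
H(X,Y,Z) = 1.8364 → H(X,Y|Z) = 1.1511

I(X;Y|Z) = 0.6198 + 0.6198 - 1.1511 = 0.0885 nats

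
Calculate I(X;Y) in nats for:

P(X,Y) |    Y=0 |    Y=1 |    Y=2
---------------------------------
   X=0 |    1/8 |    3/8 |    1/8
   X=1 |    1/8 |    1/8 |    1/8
0.0338 nats

Mutual information: I(X;Y) = H(X) + H(Y) - H(X,Y)

Marginals:
P(X) = (5/8, 3/8), H(X) = 0.6616 nats
P(Y) = (1/4, 1/2, 1/4), H(Y) = 1.0397 nats

Joint entropy: H(X,Y) = 1.6675 nats

I(X;Y) = 0.6616 + 1.0397 - 1.6675 = 0.0338 nats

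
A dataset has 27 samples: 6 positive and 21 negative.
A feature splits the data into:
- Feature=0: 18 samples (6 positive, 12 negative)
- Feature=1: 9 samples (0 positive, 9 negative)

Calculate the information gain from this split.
0.1520 bits

Information Gain = H(Y) - H(Y|Feature)

Before split:
P(positive) = 6/27 = 0.2222
H(Y) = 0.7642 bits

After split:
Feature=0: H = 0.9183 bits (weight = 18/27)
Feature=1: H = 0.0000 bits (weight = 9/27)
H(Y|Feature) = (18/27)×0.9183 + (9/27)×0.0000 = 0.6122 bits

Information Gain = 0.7642 - 0.6122 = 0.1520 bits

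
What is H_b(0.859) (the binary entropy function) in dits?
0.1767 dits

The binary entropy function is:
H(p) = -p log(p) - (1-p) log(1-p)

H(0.859) = -0.859 × log_10(0.859) - 0.141 × log_10(0.141)
H(0.859) = 0.1767 dits

Note: Binary entropy is maximized at p=0.5 (H=1 bit) and minimized at p=0 or p=1 (H=0).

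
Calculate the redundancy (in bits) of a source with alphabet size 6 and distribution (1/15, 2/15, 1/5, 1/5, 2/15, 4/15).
0.1121 bits

Redundancy measures how far a source is from maximum entropy:
R = H_max - H(X)

Maximum entropy for 6 symbols: H_max = log_2(6) = 2.5850 bits
Actual entropy: H(X) = 2.4729 bits
Redundancy: R = 2.5850 - 2.4729 = 0.1121 bits

This redundancy represents potential for compression: the source could be compressed by 0.1121 bits per symbol.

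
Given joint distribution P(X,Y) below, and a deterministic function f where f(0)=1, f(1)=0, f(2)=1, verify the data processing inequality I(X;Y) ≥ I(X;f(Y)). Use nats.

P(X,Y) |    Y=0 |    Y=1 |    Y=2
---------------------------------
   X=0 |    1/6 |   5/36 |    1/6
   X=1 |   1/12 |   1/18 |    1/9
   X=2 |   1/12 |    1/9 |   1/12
I(X;Y) = 0.0115, I(X;f(Y)) = 0.0101, inequality holds: 0.0115 ≥ 0.0101

Data Processing Inequality: For any Markov chain X → Y → Z, we have I(X;Y) ≥ I(X;Z).

Here Z = f(Y) is a deterministic function of Y, forming X → Y → Z.

Original I(X;Y) = 0.0115 nats

After applying f:
P(X,Z) where Z=f(Y):
- P(X,Z=0) = P(X,Y=1)
- P(X,Z=1) = P(X,Y=0) + P(X,Y=2)

I(X;Z) = I(X;f(Y)) = 0.0101 nats

Verification: 0.0115 ≥ 0.0101 ✓

Information cannot be created by processing; the function f can only lose information about X.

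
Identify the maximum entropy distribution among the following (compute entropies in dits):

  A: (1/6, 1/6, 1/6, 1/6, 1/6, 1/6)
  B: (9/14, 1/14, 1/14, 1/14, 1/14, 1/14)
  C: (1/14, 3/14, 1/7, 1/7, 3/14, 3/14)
A

For a discrete distribution over n outcomes, entropy is maximized by the uniform distribution.

Computing entropies:
H(A) = 0.7782 dits
H(B) = 0.5327 dits
H(C) = 0.7534 dits

The uniform distribution (where all probabilities equal 1/6) achieves the maximum entropy of log_10(6) = 0.7782 dits.

Distribution A has the highest entropy.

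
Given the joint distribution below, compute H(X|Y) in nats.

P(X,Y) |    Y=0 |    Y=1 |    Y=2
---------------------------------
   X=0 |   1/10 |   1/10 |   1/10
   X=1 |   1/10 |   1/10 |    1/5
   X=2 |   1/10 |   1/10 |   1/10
1.0751 nats

Using the chain rule: H(X|Y) = H(X,Y) - H(Y)

First, compute H(X,Y) = 2.1640 nats

Marginal P(Y) = (3/10, 3/10, 2/5)
H(Y) = 1.0889 nats

H(X|Y) = H(X,Y) - H(Y) = 2.1640 - 1.0889 = 1.0751 nats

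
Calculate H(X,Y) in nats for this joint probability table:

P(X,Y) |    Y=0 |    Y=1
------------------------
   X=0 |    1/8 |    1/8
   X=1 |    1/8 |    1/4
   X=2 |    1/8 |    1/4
1.7329 nats

Joint entropy is H(X,Y) = -Σ_{x,y} p(x,y) log p(x,y).

Summing over all non-zero entries:
H(X,Y) = -[1/8·log_e(1/8) + 1/8·log_e(1/8) + 1/8·log_e(1/8) + 1/4·log_e(1/4) + 1/8·log_e(1/8) + 1/4·log_e(1/4)]
H(X,Y) = 1.7329 nats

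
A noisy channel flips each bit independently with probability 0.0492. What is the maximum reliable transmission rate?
0.7170 bits

For a binary symmetric channel (BSC) with error probability p:
Capacity C = 1 - H(p) bits per symbol

where H(p) = -p log₂(p) - (1-p) log₂(1-p) is the binary entropy function.

H(0.0492) = 0.2830 bits
C = 1 - 0.2830 = 0.7170 bits per symbol

This means we can reliably transmit up to 0.7170 bits of information per channel use.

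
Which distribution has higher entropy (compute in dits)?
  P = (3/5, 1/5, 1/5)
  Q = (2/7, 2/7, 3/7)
Q

Computing entropies in dits:
H(P) = 0.4127
H(Q) = 0.4686

Distribution Q has higher entropy.

Intuition: The distribution closer to uniform (more spread out) has higher entropy.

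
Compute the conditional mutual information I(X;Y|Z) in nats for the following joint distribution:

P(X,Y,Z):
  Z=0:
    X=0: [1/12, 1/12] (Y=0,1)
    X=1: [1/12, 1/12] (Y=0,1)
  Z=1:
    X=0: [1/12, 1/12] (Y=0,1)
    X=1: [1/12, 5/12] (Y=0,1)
0.0341 nats

Conditional mutual information: I(X;Y|Z) = H(X|Z) + H(Y|Z) - H(X,Y|Z)

H(Z) = 0.6365
H(X,Z) = 1.2425 → H(X|Z) = 0.6059
H(Y,Z) = 1.2425 → H(Y|Z) = 0.6059
H(X,Y,Z) = 1.8143 → H(X,Y|Z) = 1.1778

I(X;Y|Z) = 0.6059 + 0.6059 - 1.1778 = 0.0341 nats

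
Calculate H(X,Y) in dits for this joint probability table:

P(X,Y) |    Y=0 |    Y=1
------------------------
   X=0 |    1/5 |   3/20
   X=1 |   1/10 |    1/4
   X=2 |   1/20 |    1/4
0.7295 dits

Joint entropy is H(X,Y) = -Σ_{x,y} p(x,y) log p(x,y).

Summing over all non-zero entries:
H(X,Y) = -[1/5·log_10(1/5) + 3/20·log_10(3/20) + 1/10·log_10(1/10) + 1/4·log_10(1/4) + 1/20·log_10(1/20) + 1/4·log_10(1/4)]
H(X,Y) = 0.7295 dits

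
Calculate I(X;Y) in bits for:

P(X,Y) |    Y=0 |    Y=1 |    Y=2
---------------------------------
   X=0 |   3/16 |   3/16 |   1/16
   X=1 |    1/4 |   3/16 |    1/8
0.0105 bits

Mutual information: I(X;Y) = H(X) + H(Y) - H(X,Y)

Marginals:
P(X) = (7/16, 9/16), H(X) = 0.9887 bits
P(Y) = (7/16, 3/8, 3/16), H(Y) = 1.5052 bits

Joint entropy: H(X,Y) = 2.4835 bits

I(X;Y) = 0.9887 + 1.5052 - 2.4835 = 0.0105 bits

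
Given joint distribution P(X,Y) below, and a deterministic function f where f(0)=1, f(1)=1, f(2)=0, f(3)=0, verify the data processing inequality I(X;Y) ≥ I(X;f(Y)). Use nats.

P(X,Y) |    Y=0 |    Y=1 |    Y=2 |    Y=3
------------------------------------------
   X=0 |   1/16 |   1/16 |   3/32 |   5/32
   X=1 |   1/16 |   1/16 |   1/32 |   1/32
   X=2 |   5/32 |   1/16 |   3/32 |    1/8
I(X;Y) = 0.0430, I(X;f(Y)) = 0.0299, inequality holds: 0.0430 ≥ 0.0299

Data Processing Inequality: For any Markov chain X → Y → Z, we have I(X;Y) ≥ I(X;Z).

Here Z = f(Y) is a deterministic function of Y, forming X → Y → Z.

Original I(X;Y) = 0.0430 nats

After applying f:
P(X,Z) where Z=f(Y):
- P(X,Z=0) = P(X,Y=2) + P(X,Y=3)
- P(X,Z=1) = P(X,Y=0) + P(X,Y=1)

I(X;Z) = I(X;f(Y)) = 0.0299 nats

Verification: 0.0430 ≥ 0.0299 ✓

Information cannot be created by processing; the function f can only lose information about X.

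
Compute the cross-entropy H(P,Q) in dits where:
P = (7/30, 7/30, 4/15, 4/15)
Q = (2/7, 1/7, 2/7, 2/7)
0.6143 dits

Cross-entropy: H(P,Q) = -Σ p(x) log q(x)

Alternatively: H(P,Q) = H(P) + D_KL(P||Q)
H(P) = 0.6011 dits
D_KL(P||Q) = 0.0132 dits

H(P,Q) = 0.6011 + 0.0132 = 0.6143 dits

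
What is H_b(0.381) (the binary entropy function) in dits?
0.2886 dits

The binary entropy function is:
H(p) = -p log(p) - (1-p) log(1-p)

H(0.381) = -0.381 × log_10(0.381) - 0.619 × log_10(0.619)
H(0.381) = 0.2886 dits

Note: Binary entropy is maximized at p=0.5 (H=1 bit) and minimized at p=0 or p=1 (H=0).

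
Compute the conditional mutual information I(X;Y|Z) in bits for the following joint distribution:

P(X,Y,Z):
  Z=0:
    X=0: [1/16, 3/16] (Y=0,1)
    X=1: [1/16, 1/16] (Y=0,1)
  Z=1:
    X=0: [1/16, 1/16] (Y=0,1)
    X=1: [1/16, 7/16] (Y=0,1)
0.0710 bits

Conditional mutual information: I(X;Y|Z) = H(X|Z) + H(Y|Z) - H(X,Y|Z)

H(Z) = 0.9544
H(X,Z) = 1.7500 → H(X|Z) = 0.7956
H(Y,Z) = 1.7500 → H(Y|Z) = 0.7956
H(X,Y,Z) = 2.4746 → H(X,Y|Z) = 1.5202

I(X;Y|Z) = 0.7956 + 0.7956 - 1.5202 = 0.0710 bits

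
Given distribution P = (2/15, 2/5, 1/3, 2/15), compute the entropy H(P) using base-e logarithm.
1.2700 nats

Shannon entropy is H(X) = -Σ p(x) log p(x).

For P = (2/15, 2/5, 1/3, 2/15):
H = -2/15 × log_e(2/15) -2/5 × log_e(2/5) -1/3 × log_e(1/3) -2/15 × log_e(2/15)
H = 1.2700 nats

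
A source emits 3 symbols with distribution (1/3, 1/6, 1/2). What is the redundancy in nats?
0.0872 nats

Redundancy measures how far a source is from maximum entropy:
R = H_max - H(X)

Maximum entropy for 3 symbols: H_max = log_e(3) = 1.0986 nats
Actual entropy: H(X) = 1.0114 nats
Redundancy: R = 1.0986 - 1.0114 = 0.0872 nats

This redundancy represents potential for compression: the source could be compressed by 0.0872 nats per symbol.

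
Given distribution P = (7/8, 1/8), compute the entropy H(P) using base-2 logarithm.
0.5436 bits

Shannon entropy is H(X) = -Σ p(x) log p(x).

For P = (7/8, 1/8):
H = -7/8 × log_2(7/8) -1/8 × log_2(1/8)
H = 0.5436 bits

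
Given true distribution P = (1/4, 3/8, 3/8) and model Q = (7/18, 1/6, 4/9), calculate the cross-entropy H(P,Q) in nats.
1.2121 nats

Cross-entropy: H(P,Q) = -Σ p(x) log q(x)

Alternatively: H(P,Q) = H(P) + D_KL(P||Q)
H(P) = 1.0822 nats
D_KL(P||Q) = 0.1299 nats

H(P,Q) = 1.0822 + 0.1299 = 1.2121 nats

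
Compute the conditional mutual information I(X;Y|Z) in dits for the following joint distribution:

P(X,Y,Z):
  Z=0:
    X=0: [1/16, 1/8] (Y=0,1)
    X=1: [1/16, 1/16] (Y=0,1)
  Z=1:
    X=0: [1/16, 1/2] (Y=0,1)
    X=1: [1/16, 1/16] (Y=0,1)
0.0206 dits

Conditional mutual information: I(X;Y|Z) = H(X|Z) + H(Y|Z) - H(X,Y|Z)

H(Z) = 0.2697
H(X,Z) = 0.5026 → H(X|Z) = 0.2329
H(Y,Z) = 0.5026 → H(Y|Z) = 0.2329
H(X,Y,Z) = 0.7149 → H(X,Y|Z) = 0.4452

I(X;Y|Z) = 0.2329 + 0.2329 - 0.4452 = 0.0206 dits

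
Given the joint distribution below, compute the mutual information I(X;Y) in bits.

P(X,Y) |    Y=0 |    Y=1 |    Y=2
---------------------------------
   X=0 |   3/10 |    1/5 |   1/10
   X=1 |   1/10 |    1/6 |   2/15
0.0521 bits

Mutual information: I(X;Y) = H(X) + H(Y) - H(X,Y)

Marginals:
P(X) = (3/5, 2/5), H(X) = 0.9710 bits
P(Y) = (2/5, 11/30, 7/30), H(Y) = 1.5494 bits

Joint entropy: H(X,Y) = 2.4683 bits

I(X;Y) = 0.9710 + 1.5494 - 2.4683 = 0.0521 bits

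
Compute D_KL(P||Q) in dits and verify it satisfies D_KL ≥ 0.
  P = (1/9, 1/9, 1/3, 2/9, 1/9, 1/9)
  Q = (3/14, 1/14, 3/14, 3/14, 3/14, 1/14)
0.0467 dits

KL divergence satisfies the Gibbs inequality: D_KL(P||Q) ≥ 0 for all distributions P, Q.

D_KL(P||Q) = Σ p(x) log(p(x)/q(x))
Term by term:
  x=0: 1/9 × log_10[(1/9)/(3/14)] = -0.0317
  x=1: 1/9 × log_10[(1/9)/(1/14)] = 0.0213
  x=2: 1/3 × log_10[(1/3)/(3/14)] = 0.0640
  x=3: 2/9 × log_10[(2/9)/(3/14)] = 0.0035
  x=4: 1/9 × log_10[(1/9)/(3/14)] = -0.0317
  x=5: 1/9 × log_10[(1/9)/(1/14)] = 0.0213
D_KL(P||Q) = 0.0467 dits

D_KL(P||Q) = 0.0467 ≥ 0 ✓

This non-negativity is a fundamental property: relative entropy cannot be negative because it measures how different Q is from P.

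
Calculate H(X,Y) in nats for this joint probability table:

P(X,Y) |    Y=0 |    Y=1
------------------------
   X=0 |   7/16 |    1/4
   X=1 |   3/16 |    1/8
1.2820 nats

Joint entropy is H(X,Y) = -Σ_{x,y} p(x,y) log p(x,y).

Summing over all non-zero entries:
H(X,Y) = -[7/16·log_e(7/16) + 1/4·log_e(1/4) + 3/16·log_e(3/16) + 1/8·log_e(1/8)]
H(X,Y) = 1.2820 nats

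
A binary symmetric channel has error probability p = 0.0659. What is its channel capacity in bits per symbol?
0.6496 bits

For a binary symmetric channel (BSC) with error probability p:
Capacity C = 1 - H(p) bits per symbol

where H(p) = -p log₂(p) - (1-p) log₂(1-p) is the binary entropy function.

H(0.0659) = 0.3504 bits
C = 1 - 0.3504 = 0.6496 bits per symbol

This means we can reliably transmit up to 0.6496 bits of information per channel use.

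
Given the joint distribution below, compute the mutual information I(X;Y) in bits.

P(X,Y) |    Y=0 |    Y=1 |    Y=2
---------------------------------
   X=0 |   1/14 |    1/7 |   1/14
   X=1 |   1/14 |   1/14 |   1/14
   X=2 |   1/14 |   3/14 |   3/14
0.0380 bits

Mutual information: I(X;Y) = H(X) + H(Y) - H(X,Y)

Marginals:
P(X) = (2/7, 3/14, 1/2), H(X) = 1.4926 bits
P(Y) = (3/14, 3/7, 5/14), H(Y) = 1.5306 bits

Joint entropy: H(X,Y) = 2.9852 bits

I(X;Y) = 1.4926 + 1.5306 - 2.9852 = 0.0380 bits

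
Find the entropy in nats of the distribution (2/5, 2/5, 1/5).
1.0549 nats

Shannon entropy is H(X) = -Σ p(x) log p(x).

For P = (2/5, 2/5, 1/5):
H = -2/5 × log_e(2/5) -2/5 × log_e(2/5) -1/5 × log_e(1/5)
H = 1.0549 nats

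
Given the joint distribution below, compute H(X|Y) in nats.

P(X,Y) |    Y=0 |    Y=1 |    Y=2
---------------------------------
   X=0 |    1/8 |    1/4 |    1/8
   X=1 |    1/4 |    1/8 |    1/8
0.6507 nats

Using the chain rule: H(X|Y) = H(X,Y) - H(Y)

First, compute H(X,Y) = 1.7329 nats

Marginal P(Y) = (3/8, 3/8, 1/4)
H(Y) = 1.0822 nats

H(X|Y) = H(X,Y) - H(Y) = 1.7329 - 1.0822 = 0.6507 nats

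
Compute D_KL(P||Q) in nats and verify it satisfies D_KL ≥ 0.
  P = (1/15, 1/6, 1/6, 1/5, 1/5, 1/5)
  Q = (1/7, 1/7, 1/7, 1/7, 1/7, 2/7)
0.0638 nats

KL divergence satisfies the Gibbs inequality: D_KL(P||Q) ≥ 0 for all distributions P, Q.

D_KL(P||Q) = Σ p(x) log(p(x)/q(x))
Term by term:
  x=0: 1/15 × log_e[(1/15)/(1/7)] = -0.0508
  x=1: 1/6 × log_e[(1/6)/(1/7)] = 0.0257
  x=2: 1/6 × log_e[(1/6)/(1/7)] = 0.0257
  x=3: 1/5 × log_e[(1/5)/(1/7)] = 0.0673
  x=4: 1/5 × log_e[(1/5)/(1/7)] = 0.0673
  x=5: 1/5 × log_e[(1/5)/(2/7)] = -0.0713
D_KL(P||Q) = 0.0638 nats

D_KL(P||Q) = 0.0638 ≥ 0 ✓

This non-negativity is a fundamental property: relative entropy cannot be negative because it measures how different Q is from P.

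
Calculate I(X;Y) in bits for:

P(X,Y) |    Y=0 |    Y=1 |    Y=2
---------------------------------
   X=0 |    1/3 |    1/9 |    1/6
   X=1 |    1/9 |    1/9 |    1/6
0.0480 bits

Mutual information: I(X;Y) = H(X) + H(Y) - H(X,Y)

Marginals:
P(X) = (11/18, 7/18), H(X) = 0.9641 bits
P(Y) = (4/9, 2/9, 1/3), H(Y) = 1.5305 bits

Joint entropy: H(X,Y) = 2.4466 bits

I(X;Y) = 0.9641 + 1.5305 - 2.4466 = 0.0480 bits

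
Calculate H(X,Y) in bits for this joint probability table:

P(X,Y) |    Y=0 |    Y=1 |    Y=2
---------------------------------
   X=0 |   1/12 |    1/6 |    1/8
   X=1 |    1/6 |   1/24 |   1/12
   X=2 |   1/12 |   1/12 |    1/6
3.0535 bits

Joint entropy is H(X,Y) = -Σ_{x,y} p(x,y) log p(x,y).

Summing over all non-zero entries:
H(X,Y) = -[1/12·log_2(1/12) + 1/6·log_2(1/6) + 1/8·log_2(1/8) + 1/6·log_2(1/6) + 1/24·log_2(1/24) + 1/12·log_2(1/12) + 1/12·log_2(1/12) + 1/12·log_2(1/12) + 1/6·log_2(1/6)]
H(X,Y) = 3.0535 bits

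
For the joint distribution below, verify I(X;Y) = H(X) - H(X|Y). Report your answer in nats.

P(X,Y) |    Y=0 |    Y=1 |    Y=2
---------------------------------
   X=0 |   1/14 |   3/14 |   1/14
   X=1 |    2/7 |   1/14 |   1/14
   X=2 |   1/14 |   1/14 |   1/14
I(X;Y) = 0.1143 nats

Mutual information has multiple equivalent forms:
- I(X;Y) = H(X) - H(X|Y)
- I(X;Y) = H(Y) - H(Y|X)
- I(X;Y) = H(X) + H(Y) - H(X,Y)

Computing all quantities:
H(X) = 1.0609, H(Y) = 1.0609, H(X,Y) = 2.0076
H(X|Y) = 0.9466, H(Y|X) = 0.9466

Verification:
H(X) - H(X|Y) = 1.0609 - 0.9466 = 0.1143
H(Y) - H(Y|X) = 1.0609 - 0.9466 = 0.1143
H(X) + H(Y) - H(X,Y) = 1.0609 + 1.0609 - 2.0076 = 0.1143

All forms give I(X;Y) = 0.1143 nats. ✓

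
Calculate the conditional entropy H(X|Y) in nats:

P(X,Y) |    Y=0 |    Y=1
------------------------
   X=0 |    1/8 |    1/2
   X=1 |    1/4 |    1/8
0.5514 nats

Using the chain rule: H(X|Y) = H(X,Y) - H(Y)

First, compute H(X,Y) = 1.2130 nats

Marginal P(Y) = (3/8, 5/8)
H(Y) = 0.6616 nats

H(X|Y) = H(X,Y) - H(Y) = 1.2130 - 0.6616 = 0.5514 nats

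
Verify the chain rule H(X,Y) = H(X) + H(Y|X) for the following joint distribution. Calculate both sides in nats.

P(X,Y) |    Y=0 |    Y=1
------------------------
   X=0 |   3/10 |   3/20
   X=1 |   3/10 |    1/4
H(X,Y) = 1.3535, H(X) = 0.6881, H(Y|X) = 0.6654 (all in nats)

Chain rule: H(X,Y) = H(X) + H(Y|X)

Left side — joint entropy directly:
H(X,Y) = -Σ p(x,y) log p(x,y) = 1.3535 nats

Right side — compute H(Y|X) from the conditional distributions:
P(X) = (9/20, 11/20), so H(X) = 0.6881 nats
H(Y|X) = Σ_x P(X=x) · H(Y|X=x):
  P(Y|X=0) = (2/3, 1/3), H(Y|X=0) = 0.6365, weight P(X=0) = 9/20
  P(Y|X=1) = (6/11, 5/11), H(Y|X=1) = 0.6890, weight P(X=1) = 11/20
H(Y|X) = 0.6654 nats

H(X) + H(Y|X) = 0.6881 + 0.6654 = 1.3535 nats

Both sides equal 1.3535 nats. ✓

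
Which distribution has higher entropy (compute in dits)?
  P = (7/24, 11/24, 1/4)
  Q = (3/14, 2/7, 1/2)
P

Computing entropies in dits:
H(P) = 0.4619
H(Q) = 0.4493

Distribution P has higher entropy.

Intuition: The distribution closer to uniform (more spread out) has higher entropy.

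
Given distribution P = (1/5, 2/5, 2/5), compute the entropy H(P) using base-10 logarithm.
0.4581 dits

Shannon entropy is H(X) = -Σ p(x) log p(x).

For P = (1/5, 2/5, 2/5):
H = -1/5 × log_10(1/5) -2/5 × log_10(2/5) -2/5 × log_10(2/5)
H = 0.4581 dits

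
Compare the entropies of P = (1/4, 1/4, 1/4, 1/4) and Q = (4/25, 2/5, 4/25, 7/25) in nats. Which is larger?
P

Computing entropies in nats:
H(P) = 1.3863
H(Q) = 1.3094

Distribution P has higher entropy.

Intuition: The distribution closer to uniform (more spread out) has higher entropy.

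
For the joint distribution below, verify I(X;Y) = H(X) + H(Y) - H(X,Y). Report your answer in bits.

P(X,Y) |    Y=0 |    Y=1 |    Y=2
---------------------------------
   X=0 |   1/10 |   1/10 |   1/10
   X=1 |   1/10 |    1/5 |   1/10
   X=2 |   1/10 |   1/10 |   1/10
I(X;Y) = 0.0200 bits

Mutual information has multiple equivalent forms:
- I(X;Y) = H(X) - H(X|Y)
- I(X;Y) = H(Y) - H(Y|X)
- I(X;Y) = H(X) + H(Y) - H(X,Y)

Computing all quantities:
H(X) = 1.5710, H(Y) = 1.5710, H(X,Y) = 3.1219
H(X|Y) = 1.5510, H(Y|X) = 1.5510

Verification:
H(X) - H(X|Y) = 1.5710 - 1.5510 = 0.0200
H(Y) - H(Y|X) = 1.5710 - 1.5510 = 0.0200
H(X) + H(Y) - H(X,Y) = 1.5710 + 1.5710 - 3.1219 = 0.0200

All forms give I(X;Y) = 0.0200 bits. ✓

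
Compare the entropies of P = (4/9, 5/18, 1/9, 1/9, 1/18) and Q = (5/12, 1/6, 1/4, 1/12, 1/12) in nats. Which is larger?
Q

Computing entropies in nats:
H(P) = 1.3651
H(Q) = 1.4241

Distribution Q has higher entropy.

Intuition: The distribution closer to uniform (more spread out) has higher entropy.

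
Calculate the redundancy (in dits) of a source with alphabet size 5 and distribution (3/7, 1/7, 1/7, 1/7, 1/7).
0.0584 dits

Redundancy measures how far a source is from maximum entropy:
R = H_max - H(X)

Maximum entropy for 5 symbols: H_max = log_10(5) = 0.6990 dits
Actual entropy: H(X) = 0.6406 dits
Redundancy: R = 0.6990 - 0.6406 = 0.0584 dits

This redundancy represents potential for compression: the source could be compressed by 0.0584 dits per symbol.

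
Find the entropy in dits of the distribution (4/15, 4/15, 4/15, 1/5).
0.5990 dits

Shannon entropy is H(X) = -Σ p(x) log p(x).

For P = (4/15, 4/15, 4/15, 1/5):
H = -4/15 × log_10(4/15) -4/15 × log_10(4/15) -4/15 × log_10(4/15) -1/5 × log_10(1/5)
H = 0.5990 dits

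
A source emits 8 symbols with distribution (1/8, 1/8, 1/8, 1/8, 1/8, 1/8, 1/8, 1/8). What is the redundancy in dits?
0.0000 dits

Redundancy measures how far a source is from maximum entropy:
R = H_max - H(X)

Maximum entropy for 8 symbols: H_max = log_10(8) = 0.9031 dits
Actual entropy: H(X) = 0.9031 dits
Redundancy: R = 0.9031 - 0.9031 = 0.0000 dits

This redundancy represents potential for compression: the source could be compressed by 0.0000 dits per symbol.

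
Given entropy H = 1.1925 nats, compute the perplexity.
3.2953

Perplexity is e^H (or exp(H) for natural log).

H = 1.1925 nats
Perplexity = e^1.1925 = 3.2953

Interpretation: The model's uncertainty is equivalent to choosing uniformly among 3.3 options.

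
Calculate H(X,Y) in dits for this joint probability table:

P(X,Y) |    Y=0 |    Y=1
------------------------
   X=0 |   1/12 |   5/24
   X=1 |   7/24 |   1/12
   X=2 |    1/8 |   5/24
0.7327 dits

Joint entropy is H(X,Y) = -Σ_{x,y} p(x,y) log p(x,y).

Summing over all non-zero entries:
H(X,Y) = -[1/12·log_10(1/12) + 5/24·log_10(5/24) + 7/24·log_10(7/24) + 1/12·log_10(1/12) + 1/8·log_10(1/8) + 5/24·log_10(5/24)]
H(X,Y) = 0.7327 dits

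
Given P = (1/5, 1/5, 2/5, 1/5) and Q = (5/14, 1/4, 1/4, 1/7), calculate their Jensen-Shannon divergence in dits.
0.0103 dits

Jensen-Shannon divergence is:
JSD(P||Q) = 0.5 × D_KL(P||M) + 0.5 × D_KL(Q||M)
where M = 0.5 × (P + Q) is the mixture distribution.

M = 0.5 × (1/5, 1/5, 2/5, 1/5) + 0.5 × (5/14, 1/4, 1/4, 1/7) = (0.278571, 9/40, 13/40, 6/35)

D_KL(P||M) = 0.0104 dits
D_KL(Q||M) = 0.0102 dits

JSD(P||Q) = 0.5 × 0.0104 + 0.5 × 0.0102 = 0.0103 dits

Unlike KL divergence, JSD is symmetric and bounded: 0 ≤ JSD ≤ log(2).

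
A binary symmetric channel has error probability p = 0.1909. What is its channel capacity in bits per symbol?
0.2966 bits

For a binary symmetric channel (BSC) with error probability p:
Capacity C = 1 - H(p) bits per symbol

where H(p) = -p log₂(p) - (1-p) log₂(1-p) is the binary entropy function.

H(0.1909) = 0.7034 bits
C = 1 - 0.7034 = 0.2966 bits per symbol

This means we can reliably transmit up to 0.2966 bits of information per channel use.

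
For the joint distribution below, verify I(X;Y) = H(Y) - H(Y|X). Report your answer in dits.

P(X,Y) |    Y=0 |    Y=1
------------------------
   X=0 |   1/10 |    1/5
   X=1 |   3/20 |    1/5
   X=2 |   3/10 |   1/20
I(X;Y) = 0.0498 dits

Mutual information has multiple equivalent forms:
- I(X;Y) = H(X) - H(X|Y)
- I(X;Y) = H(Y) - H(Y|X)
- I(X;Y) = H(X) + H(Y) - H(X,Y)

Computing all quantities:
H(X) = 0.4760, H(Y) = 0.2989, H(X,Y) = 0.7251
H(X|Y) = 0.4262, H(Y|X) = 0.2491

Verification:
H(X) - H(X|Y) = 0.4760 - 0.4262 = 0.0498
H(Y) - H(Y|X) = 0.2989 - 0.2491 = 0.0498
H(X) + H(Y) - H(X,Y) = 0.4760 + 0.2989 - 0.7251 = 0.0498

All forms give I(X;Y) = 0.0498 dits. ✓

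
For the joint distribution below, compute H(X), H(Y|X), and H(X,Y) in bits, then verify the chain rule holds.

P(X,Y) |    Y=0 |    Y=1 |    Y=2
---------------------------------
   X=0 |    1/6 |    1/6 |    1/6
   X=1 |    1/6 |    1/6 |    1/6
H(X,Y) = 2.5850, H(X) = 1.0000, H(Y|X) = 1.5850 (all in bits)

Chain rule: H(X,Y) = H(X) + H(Y|X)

Left side — joint entropy directly:
H(X,Y) = -Σ p(x,y) log p(x,y) = 2.5850 bits

Right side — compute H(Y|X) from the conditional distributions:
P(X) = (1/2, 1/2), so H(X) = 1.0000 bits
H(Y|X) = Σ_x P(X=x) · H(Y|X=x):
  P(Y|X=0) = (1/3, 1/3, 1/3), H(Y|X=0) = 1.5850, weight P(X=0) = 1/2
  P(Y|X=1) = (1/3, 1/3, 1/3), H(Y|X=1) = 1.5850, weight P(X=1) = 1/2
H(Y|X) = 1.5850 bits

H(X) + H(Y|X) = 1.0000 + 1.5850 = 2.5850 bits

Both sides equal 2.5850 bits. ✓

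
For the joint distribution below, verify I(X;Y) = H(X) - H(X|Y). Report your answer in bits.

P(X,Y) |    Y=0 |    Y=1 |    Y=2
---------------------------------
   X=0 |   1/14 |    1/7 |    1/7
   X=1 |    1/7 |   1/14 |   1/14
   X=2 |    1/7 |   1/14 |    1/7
I(X;Y) = 0.0617 bits

Mutual information has multiple equivalent forms:
- I(X;Y) = H(X) - H(X|Y)
- I(X;Y) = H(Y) - H(Y|X)
- I(X;Y) = H(X) + H(Y) - H(X,Y)

Computing all quantities:
H(X) = 1.5774, H(Y) = 1.5774, H(X,Y) = 3.0931
H(X|Y) = 1.5157, H(Y|X) = 1.5157

Verification:
H(X) - H(X|Y) = 1.5774 - 1.5157 = 0.0617
H(Y) - H(Y|X) = 1.5774 - 1.5157 = 0.0617
H(X) + H(Y) - H(X,Y) = 1.5774 + 1.5774 - 3.0931 = 0.0617

All forms give I(X;Y) = 0.0617 bits. ✓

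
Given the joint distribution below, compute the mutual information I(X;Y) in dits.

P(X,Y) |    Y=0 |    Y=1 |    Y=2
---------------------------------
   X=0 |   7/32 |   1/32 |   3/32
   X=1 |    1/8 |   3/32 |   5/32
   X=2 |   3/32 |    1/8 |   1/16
0.0320 dits

Mutual information: I(X;Y) = H(X) + H(Y) - H(X,Y)

Marginals:
P(X) = (11/32, 3/8, 9/32), H(X) = 0.4741 dits
P(Y) = (7/16, 1/4, 5/16), H(Y) = 0.4654 dits

Joint entropy: H(X,Y) = 0.9076 dits

I(X;Y) = 0.4741 + 0.4654 - 0.9076 = 0.0320 dits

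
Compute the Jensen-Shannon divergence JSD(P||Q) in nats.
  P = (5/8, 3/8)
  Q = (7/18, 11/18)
0.0281 nats

Jensen-Shannon divergence is:
JSD(P||Q) = 0.5 × D_KL(P||M) + 0.5 × D_KL(Q||M)
where M = 0.5 × (P + Q) is the mixture distribution.

M = 0.5 × (5/8, 3/8) + 0.5 × (7/18, 11/18) = (0.506944, 0.493056)

D_KL(P||M) = 0.0282 nats
D_KL(Q||M) = 0.0281 nats

JSD(P||Q) = 0.5 × 0.0282 + 0.5 × 0.0281 = 0.0281 nats

Unlike KL divergence, JSD is symmetric and bounded: 0 ≤ JSD ≤ log(2).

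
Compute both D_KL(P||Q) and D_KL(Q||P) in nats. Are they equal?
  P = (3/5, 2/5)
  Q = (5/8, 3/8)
D_KL(P||Q) = 0.0013, D_KL(Q||P) = 0.0013

KL divergence is not symmetric: D_KL(P||Q) ≠ D_KL(Q||P) in general.

D_KL(P||Q) = 0.0013 nats
D_KL(Q||P) = 0.0013 nats

In this case they happen to be equal (to 4 decimal places).

This asymmetry is why KL divergence is not a true distance metric.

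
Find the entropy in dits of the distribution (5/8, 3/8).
0.2873 dits

Shannon entropy is H(X) = -Σ p(x) log p(x).

For P = (5/8, 3/8):
H = -5/8 × log_10(5/8) -3/8 × log_10(3/8)
H = 0.2873 dits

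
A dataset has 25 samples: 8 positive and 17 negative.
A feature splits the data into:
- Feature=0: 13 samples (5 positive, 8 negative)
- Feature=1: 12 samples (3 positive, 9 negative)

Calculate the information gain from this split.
0.0151 bits

Information Gain = H(Y) - H(Y|Feature)

Before split:
P(positive) = 8/25 = 0.3200
H(Y) = 0.9044 bits

After split:
Feature=0: H = 0.9612 bits (weight = 13/25)
Feature=1: H = 0.8113 bits (weight = 12/25)
H(Y|Feature) = (13/25)×0.9612 + (12/25)×0.8113 = 0.8893 bits

Information Gain = 0.9044 - 0.8893 = 0.0151 bits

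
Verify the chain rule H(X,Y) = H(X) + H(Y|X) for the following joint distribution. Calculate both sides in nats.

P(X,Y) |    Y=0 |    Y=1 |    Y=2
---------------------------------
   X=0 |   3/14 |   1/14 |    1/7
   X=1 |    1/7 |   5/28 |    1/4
H(X,Y) = 1.7288, H(X) = 0.6829, H(Y|X) = 1.0459 (all in nats)

Chain rule: H(X,Y) = H(X) + H(Y|X)

Left side — joint entropy directly:
H(X,Y) = -Σ p(x,y) log p(x,y) = 1.7288 nats

Right side — compute H(Y|X) from the conditional distributions:
P(X) = (3/7, 4/7), so H(X) = 0.6829 nats
H(Y|X) = Σ_x P(X=x) · H(Y|X=x):
  P(Y|X=0) = (1/2, 1/6, 1/3), H(Y|X=0) = 1.0114, weight P(X=0) = 3/7
  P(Y|X=1) = (1/4, 5/16, 7/16), H(Y|X=1) = 1.0717, weight P(X=1) = 4/7
H(Y|X) = 1.0459 nats

H(X) + H(Y|X) = 0.6829 + 1.0459 = 1.7288 nats

Both sides equal 1.7288 nats. ✓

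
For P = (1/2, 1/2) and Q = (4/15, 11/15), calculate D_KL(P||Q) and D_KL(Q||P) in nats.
D_KL(P||Q) = 0.1228, D_KL(Q||P) = 0.1132

KL divergence is not symmetric: D_KL(P||Q) ≠ D_KL(Q||P) in general.

D_KL(P||Q) = 0.1228 nats
D_KL(Q||P) = 0.1132 nats

No, they are not equal!

This asymmetry is why KL divergence is not a true distance metric.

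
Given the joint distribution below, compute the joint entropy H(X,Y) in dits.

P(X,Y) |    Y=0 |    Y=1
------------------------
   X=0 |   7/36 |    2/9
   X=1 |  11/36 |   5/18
0.5953 dits

Joint entropy is H(X,Y) = -Σ_{x,y} p(x,y) log p(x,y).

Summing over all non-zero entries:
H(X,Y) = -[7/36·log_10(7/36) + 2/9·log_10(2/9) + 11/36·log_10(11/36) + 5/18·log_10(5/18)]
H(X,Y) = 0.5953 dits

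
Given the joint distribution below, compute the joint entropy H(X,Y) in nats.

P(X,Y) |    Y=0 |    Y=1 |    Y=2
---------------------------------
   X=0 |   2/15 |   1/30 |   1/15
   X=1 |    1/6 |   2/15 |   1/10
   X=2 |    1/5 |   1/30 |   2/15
2.0640 nats

Joint entropy is H(X,Y) = -Σ_{x,y} p(x,y) log p(x,y).

Summing over all non-zero entries:
H(X,Y) = -[2/15·log_e(2/15) + 1/30·log_e(1/30) + 1/15·log_e(1/15) + 1/6·log_e(1/6) + 2/15·log_e(2/15) + 1/10·log_e(1/10) + 1/5·log_e(1/5) + 1/30·log_e(1/30) + 2/15·log_e(2/15)]
H(X,Y) = 2.0640 nats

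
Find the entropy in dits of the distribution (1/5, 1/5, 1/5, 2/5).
0.5786 dits

Shannon entropy is H(X) = -Σ p(x) log p(x).

For P = (1/5, 1/5, 1/5, 2/5):
H = -1/5 × log_10(1/5) -1/5 × log_10(1/5) -1/5 × log_10(1/5) -2/5 × log_10(2/5)
H = 0.5786 dits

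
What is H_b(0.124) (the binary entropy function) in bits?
0.5408 bits

The binary entropy function is:
H(p) = -p log(p) - (1-p) log(1-p)

H(0.124) = -0.124 × log_2(0.124) - 0.876 × log_2(0.876)
H(0.124) = 0.5408 bits

Note: Binary entropy is maximized at p=0.5 (H=1 bit) and minimized at p=0 or p=1 (H=0).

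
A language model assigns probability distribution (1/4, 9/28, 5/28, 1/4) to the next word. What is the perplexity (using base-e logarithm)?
3.9181

Perplexity is e^H (or exp(H) for natural log).

First, H = -Σ p log p = 1.3656 nats
Perplexity = e^1.3656 = 3.9181

Interpretation: The model's uncertainty is equivalent to choosing uniformly among 3.9 options.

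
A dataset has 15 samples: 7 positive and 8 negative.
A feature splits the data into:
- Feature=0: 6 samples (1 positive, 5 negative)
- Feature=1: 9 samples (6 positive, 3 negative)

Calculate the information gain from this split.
0.1858 bits

Information Gain = H(Y) - H(Y|Feature)

Before split:
P(positive) = 7/15 = 0.4667
H(Y) = 0.9968 bits

After split:
Feature=0: H = 0.6500 bits (weight = 6/15)
Feature=1: H = 0.9183 bits (weight = 9/15)
H(Y|Feature) = (6/15)×0.6500 + (9/15)×0.9183 = 0.8110 bits

Information Gain = 0.9968 - 0.8110 = 0.1858 bits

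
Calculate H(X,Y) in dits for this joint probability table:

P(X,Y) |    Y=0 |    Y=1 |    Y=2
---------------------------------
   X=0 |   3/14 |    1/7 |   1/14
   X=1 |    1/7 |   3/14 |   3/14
0.7534 dits

Joint entropy is H(X,Y) = -Σ_{x,y} p(x,y) log p(x,y).

Summing over all non-zero entries:
H(X,Y) = -[3/14·log_10(3/14) + 1/7·log_10(1/7) + 1/14·log_10(1/14) + 1/7·log_10(1/7) + 3/14·log_10(3/14) + 3/14·log_10(3/14)]
H(X,Y) = 0.7534 dits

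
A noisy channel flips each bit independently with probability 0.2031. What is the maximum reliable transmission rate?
0.2719 bits

For a binary symmetric channel (BSC) with error probability p:
Capacity C = 1 - H(p) bits per symbol

where H(p) = -p log₂(p) - (1-p) log₂(1-p) is the binary entropy function.

H(0.2031) = 0.7281 bits
C = 1 - 0.7281 = 0.2719 bits per symbol

This means we can reliably transmit up to 0.2719 bits of information per channel use.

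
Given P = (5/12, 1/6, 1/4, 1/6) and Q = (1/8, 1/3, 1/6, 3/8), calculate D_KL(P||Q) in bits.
0.5083 bits

KL divergence: D_KL(P||Q) = Σ p(x) log(p(x)/q(x))

Computing term by term:
  x=0: 5/12 × log_2[(5/12)/(1/8)] = 5/12 × 1.7370 = 0.7237
  x=1: 1/6 × log_2[(1/6)/(1/3)] = 1/6 × -1.0000 = -0.1667
  x=2: 1/4 × log_2[(1/4)/(1/6)] = 1/4 × 0.5850 = 0.1462
  x=3: 1/6 × log_2[(1/6)/(3/8)] = 1/6 × -1.1699 = -0.1950

D_KL(P||Q) = 0.5083 bits

Note: KL divergence is always non-negative and equals 0 iff P = Q.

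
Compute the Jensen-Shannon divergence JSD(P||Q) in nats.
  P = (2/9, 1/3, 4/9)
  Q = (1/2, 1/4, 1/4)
0.0442 nats

Jensen-Shannon divergence is:
JSD(P||Q) = 0.5 × D_KL(P||M) + 0.5 × D_KL(Q||M)
where M = 0.5 × (P + Q) is the mixture distribution.

M = 0.5 × (2/9, 1/3, 4/9) + 0.5 × (1/2, 1/4, 1/4) = (13/36, 7/24, 0.347222)

D_KL(P||M) = 0.0463 nats
D_KL(Q||M) = 0.0420 nats

JSD(P||Q) = 0.5 × 0.0463 + 0.5 × 0.0420 = 0.0442 nats

Unlike KL divergence, JSD is symmetric and bounded: 0 ≤ JSD ≤ log(2).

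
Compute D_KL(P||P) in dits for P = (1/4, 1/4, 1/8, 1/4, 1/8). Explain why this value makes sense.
0.0000 dits

KL divergence satisfies the Gibbs inequality: D_KL(P||Q) ≥ 0 for all distributions P, Q.

D_KL(P||Q) = Σ p(x) log(p(x)/q(x))
Each term is p(x) × log_10(p(x)/p(x)) = p(x) × log_10(1) = 0, so the sum is 0.
D_KL(P||Q) = 0.0000 dits

When P = Q, the KL divergence is exactly 0, as there is no 'divergence' between identical distributions.

This non-negativity is a fundamental property: relative entropy cannot be negative because it measures how different Q is from P.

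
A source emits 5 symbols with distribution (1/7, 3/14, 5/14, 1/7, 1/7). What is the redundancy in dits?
0.0337 dits

Redundancy measures how far a source is from maximum entropy:
R = H_max - H(X)

Maximum entropy for 5 symbols: H_max = log_10(5) = 0.6990 dits
Actual entropy: H(X) = 0.6652 dits
Redundancy: R = 0.6990 - 0.6652 = 0.0337 dits

This redundancy represents potential for compression: the source could be compressed by 0.0337 dits per symbol.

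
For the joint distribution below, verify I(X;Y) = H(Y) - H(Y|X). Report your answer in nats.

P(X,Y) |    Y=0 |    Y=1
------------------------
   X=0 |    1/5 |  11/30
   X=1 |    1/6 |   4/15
I(X;Y) = 0.0005 nats

Mutual information has multiple equivalent forms:
- I(X;Y) = H(X) - H(X|Y)
- I(X;Y) = H(Y) - H(Y|X)
- I(X;Y) = H(X) + H(Y) - H(X,Y)

Computing all quantities:
H(X) = 0.6842, H(Y) = 0.6572, H(X,Y) = 1.3409
H(X|Y) = 0.6837, H(Y|X) = 0.6566

Verification:
H(X) - H(X|Y) = 0.6842 - 0.6837 = 0.0005
H(Y) - H(Y|X) = 0.6572 - 0.6566 = 0.0005
H(X) + H(Y) - H(X,Y) = 0.6842 + 0.6572 - 1.3409 = 0.0005

All forms give I(X;Y) = 0.0005 nats. ✓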